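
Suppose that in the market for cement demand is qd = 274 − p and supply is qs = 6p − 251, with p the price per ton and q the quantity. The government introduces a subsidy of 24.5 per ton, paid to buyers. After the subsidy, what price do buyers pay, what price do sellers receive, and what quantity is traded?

Before the subsidy: set 274 − p = 6p − 251 → p* = 75, q* = 199.
With a per-unit subsidy paid to buyers, each effectively pays p − 24.5, so demand becomes qd = 274 − (p − 24.5).
Solving gives q = 220 with buyers paying 54 and sellers receiving 78.5 (the 24.5 wedge).

Buyers pay 54; sellers receive 78.5; quantity = 220.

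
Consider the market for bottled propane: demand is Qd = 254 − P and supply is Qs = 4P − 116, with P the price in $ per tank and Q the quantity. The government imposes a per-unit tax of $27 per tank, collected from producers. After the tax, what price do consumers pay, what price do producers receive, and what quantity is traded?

Without the tax, 254 − P = 4P − 116 gives 5P = 370, so P* = $74 and Q* = 180.
With the tax collected from producers, supply shifts: Qs = 4(P − 27) − 116.
New equilibrium: consumers pay $95.6, producers receive $68.6, Q = 158.4. (Wedge: Pb − Ps = 27.)

Consumers pay $95.6; producers receive $68.6; quantity = 158.4.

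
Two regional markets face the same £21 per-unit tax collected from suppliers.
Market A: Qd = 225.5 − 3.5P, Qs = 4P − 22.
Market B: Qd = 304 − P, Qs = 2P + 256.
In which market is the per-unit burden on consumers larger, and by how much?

Market A: pre-tax P* = £33, Q* = 110; post-tax Q = 70.8; per-unit burden on consumers = £11.2.
Market B: pre-tax P* = £16, Q* = 288; post-tax Q = 274; per-unit burden on consumers = £14.
Difference: £11.2 vs £14 → market B is larger by £2.8.

Market B, by £2.8.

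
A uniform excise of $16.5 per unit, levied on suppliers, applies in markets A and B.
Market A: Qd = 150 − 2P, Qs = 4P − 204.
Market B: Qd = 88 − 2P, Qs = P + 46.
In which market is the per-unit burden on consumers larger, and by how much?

Market A, by $5.5.

Market A: pre-tax P* = $59, Q* = 32; post-tax Q = 10; per-unit burden on consumers = $11.
Market B: pre-tax P* = $14, Q* = 60; post-tax Q = 49; per-unit burden on consumers = $5.5.
Difference: $11 vs $5.5 → market A is larger by $5.5.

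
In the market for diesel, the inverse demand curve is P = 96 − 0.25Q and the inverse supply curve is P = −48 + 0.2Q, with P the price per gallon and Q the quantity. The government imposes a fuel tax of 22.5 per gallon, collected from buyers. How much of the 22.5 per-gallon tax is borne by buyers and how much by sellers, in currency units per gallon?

Inverting to Q(P) form: Qd = 384 − 4P; Qs = 5P + 240.
Before the tax: set 384 − 4P = 5P + 240 → P* = 16, Q* = 320.
With the tax collected from buyers, demand (in seller-price terms) shifts: Qd = 384 − 4(P + 22.5).
Solving gives Q = 270 with buyers paying 28.5 and sellers receiving 6 (the 22.5 wedge).
Burden on buyers: 12.5; on sellers: 10. (They sum to 22.5.)
The less price-elastic side of the market bears the larger share of a per-unit tax.

Buyers bear 12.5 per gallon; sellers bear 10 per gallon.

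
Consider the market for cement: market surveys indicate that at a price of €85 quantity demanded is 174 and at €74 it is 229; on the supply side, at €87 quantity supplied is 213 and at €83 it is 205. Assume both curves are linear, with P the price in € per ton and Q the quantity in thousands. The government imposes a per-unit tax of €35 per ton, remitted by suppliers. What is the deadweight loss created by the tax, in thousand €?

Deadweight loss = €875 thousand.

Demand slope: (229 − 174)/(74 − 85) = -5, so Qd = 599 − 5P.
Supply slope: (205 − 213)/(83 − 87) = 2, so Qs = 2P + 39.
Without the tax, 599 − 5P = 2P + 39 gives 7P = 560, so P* = €80 and Q* = 199.
With the tax collected from suppliers, supply shifts: Qs = 2(P − 35) + 39.
New equilibrium: buyers pay €90, suppliers receive €55, Q = 149. (Wedge: Pb − Ps = 35.)
Quantity falls by |ΔQ| = |199 − 149| = 50.
DWL = ½ · t · |ΔQ| = ½ · 35 · 50 = €875.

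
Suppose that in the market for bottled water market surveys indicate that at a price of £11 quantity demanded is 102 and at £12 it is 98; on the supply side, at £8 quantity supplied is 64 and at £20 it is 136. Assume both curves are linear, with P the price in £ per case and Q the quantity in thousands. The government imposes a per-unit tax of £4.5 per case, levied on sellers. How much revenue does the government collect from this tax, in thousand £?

Tax revenue = £374.4 thousand.

Demand slope: (98 − 102)/(12 − 11) = -4, so Qd = 146 − 4P.
Supply slope: (136 − 64)/(20 − 8) = 6, so Qs = 6P + 16.
Without the tax, 146 − 4P = 6P + 16 gives 10P = 130, so P* = £13 and Q* = 94.
With the tax collected from sellers, supply shifts: Qs = 6(P − 4.5) + 16.
New equilibrium: consumers pay £15.7, sellers receive £11.2, Q = 83.2. (Wedge: Pb − Ps = 4.5.)
Revenue = t · Q = 4.5 · 83.2 = £374.4.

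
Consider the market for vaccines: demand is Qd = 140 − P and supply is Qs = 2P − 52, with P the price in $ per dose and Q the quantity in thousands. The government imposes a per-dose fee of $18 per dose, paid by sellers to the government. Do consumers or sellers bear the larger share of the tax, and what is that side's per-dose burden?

Consumers bear the larger share: $12 per dose.

Before the tax: set 140 − P = 2P − 52 → P* = $64, Q* = 76.
With the tax collected from sellers, supply shifts: Qs = 2(P − 18) − 52.
Solving gives Q = 64 with consumers paying $76 and sellers receiving $58 (the $18 wedge).
Per-dose burden: consumers $12, sellers $6.
Consumers take the larger share because demand is less price-elastic here (demand slope 1 vs supply slope 2).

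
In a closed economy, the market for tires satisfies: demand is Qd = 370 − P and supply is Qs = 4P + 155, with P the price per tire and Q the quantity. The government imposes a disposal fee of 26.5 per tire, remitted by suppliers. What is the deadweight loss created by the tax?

Before the tax: set 370 − P = 4P + 155 → P* = 43, Q* = 327.
With the tax collected from suppliers, supply shifts: Qs = 4(P − 26.5) + 155.
Solving gives Q = 305.8 with consumers paying 64.2 and suppliers receiving 37.7 (the 26.5 wedge).
Quantity falls by |ΔQ| = |327 − 305.8| = 21.2.
DWL = ½ · t · |ΔQ| = ½ · 26.5 · 21.2 = 280.9.

Deadweight loss = 280.9.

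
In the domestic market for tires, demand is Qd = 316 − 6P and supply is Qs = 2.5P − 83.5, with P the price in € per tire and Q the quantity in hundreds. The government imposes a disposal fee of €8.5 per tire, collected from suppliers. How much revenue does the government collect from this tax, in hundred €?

Without the tax, 316 − 6P = 2.5P − 83.5 gives 8.5P = 399.5, so P* = €47 and Q* = 34.
With the tax collected from suppliers, supply shifts: Qs = 2.5(P − 8.5) − 83.5.
New equilibrium: buyers pay €49.5, suppliers receive €41, Q = 19. (Wedge: Pb − Ps = 8.5.)
Revenue = t · Q = 8.5 · 19 = €161.5.

Tax revenue = €161.5 hundred.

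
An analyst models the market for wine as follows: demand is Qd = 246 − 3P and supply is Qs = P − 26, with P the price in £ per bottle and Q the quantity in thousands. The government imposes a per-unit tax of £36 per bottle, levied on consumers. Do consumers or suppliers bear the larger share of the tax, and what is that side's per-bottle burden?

Suppliers bear the larger share: £27 per bottle.

Before the tax: set 246 − 3P = P − 26 → P* = £68, Q* = 42.
With the tax collected from consumers, demand (in seller-price terms) shifts: Qd = 246 − 3(P + 36).
Solving gives Q = 15 with consumers paying £77 and suppliers receiving £41 (the £36 wedge).
Per-bottle burden: consumers £9, suppliers £27.
Suppliers take the larger share because supply is less price-elastic here (demand slope 3 vs supply slope 1).
The less price-elastic side of the market bears the larger share of a per-unit tax.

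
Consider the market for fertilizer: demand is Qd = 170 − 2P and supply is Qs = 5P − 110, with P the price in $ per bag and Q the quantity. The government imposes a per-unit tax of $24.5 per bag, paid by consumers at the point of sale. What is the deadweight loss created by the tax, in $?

Deadweight loss = $428.75.

Without the tax, 170 − 2P = 5P − 110 gives 7P = 280, so P* = $40 and Q* = 90.
With the tax collected from consumers, demand (in seller-price terms) shifts: Qd = 170 − 2(P + 24.5).
New equilibrium: consumers pay $57.5, producers receive $33, Q = 55. (Wedge: Pb − Ps = 24.5.)
Quantity falls by |ΔQ| = |90 − 55| = 35.
DWL = ½ · t · |ΔQ| = ½ · 24.5 · 35 = $428.75.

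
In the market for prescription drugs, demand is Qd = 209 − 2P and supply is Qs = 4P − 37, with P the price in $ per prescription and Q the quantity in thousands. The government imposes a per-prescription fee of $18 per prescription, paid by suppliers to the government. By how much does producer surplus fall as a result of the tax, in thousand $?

Before the tax: set 209 − 2P = 4P − 37 → P* = $41, Q* = 127.
With the tax collected from suppliers, supply shifts: Qs = 4(P − 18) − 37.
New equilibrium: consumers pay $53, suppliers receive $35, Q = 103. (Wedge: Pb − Ps = 18.)
ΔPS is the trapezoid between Q = 103 and Q = 127 of height $6: ½ · (127 + 103) · 6 = $690.

Producer surplus falls by $690 thousand.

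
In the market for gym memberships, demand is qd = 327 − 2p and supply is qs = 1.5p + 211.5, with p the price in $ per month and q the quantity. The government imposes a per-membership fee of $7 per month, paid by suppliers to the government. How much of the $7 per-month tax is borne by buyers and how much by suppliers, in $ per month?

Buyers bear $3 per month; suppliers bear $4 per month.

Before the tax: set 327 − 2p = 1.5p + 211.5 → p* = $33, q* = 261.
With the tax collected from suppliers, supply shifts: qs = 1.5(p − 7) + 211.5.
Solving gives q = 255 with buyers paying $36 and suppliers receiving $29 (the $7 wedge).
Burden on buyers: $3; on suppliers: $4. (They sum to $7.)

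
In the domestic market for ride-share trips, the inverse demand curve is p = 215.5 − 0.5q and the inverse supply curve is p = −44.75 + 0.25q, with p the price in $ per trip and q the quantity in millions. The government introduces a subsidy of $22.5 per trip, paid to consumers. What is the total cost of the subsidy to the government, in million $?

Inverting to q(p) form: qd = 431 − 2p; qs = 4p + 179.
Without the subsidy, 431 − 2p = 4p + 179 gives 6p = 252, so p* = $42 and q* = 347.
With a per-unit subsidy paid to consumers, each effectively pays p − 22.5, so demand becomes qd = 431 − 2(p − 22.5).
Solving gives q = 377 with consumers paying $27 and producers receiving $49.5 (the $22.5 wedge).
Outlay = t · Q = 22.5 · 377 = $8482.5.

Government outlay = $8482.5 million.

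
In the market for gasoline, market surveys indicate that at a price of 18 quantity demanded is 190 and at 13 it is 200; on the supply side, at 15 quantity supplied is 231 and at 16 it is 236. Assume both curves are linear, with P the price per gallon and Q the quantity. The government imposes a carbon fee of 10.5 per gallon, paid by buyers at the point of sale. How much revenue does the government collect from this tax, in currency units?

Demand slope: (200 − 190)/(13 − 18) = -2, so Qd = 226 − 2P.
Supply slope: (236 − 231)/(16 − 15) = 5, so Qs = 5P + 156.
Before the tax: set 226 − 2P = 5P + 156 → P* = 10, Q* = 206.
With the tax collected from buyers, demand (in seller-price terms) shifts: Qd = 226 − 2(P + 10.5).
Solving gives Q = 191 with buyers paying 17.5 and producers receiving 7 (the 10.5 wedge).
Revenue = t · Q = 10.5 · 191 = 2005.5.

Tax revenue = 2005.5.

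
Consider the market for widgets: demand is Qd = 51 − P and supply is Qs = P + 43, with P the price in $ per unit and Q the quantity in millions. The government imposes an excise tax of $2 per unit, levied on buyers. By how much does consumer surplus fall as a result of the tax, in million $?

Before the tax: set 51 − P = P + 43 → P* = $4, Q* = 47.
With the tax collected from buyers, demand (in seller-price terms) shifts: Qd = 51 − (P + 2).
New equilibrium: buyers pay $5, producers receive $3, Q = 46. (Wedge: Pb − Ps = 2.)
ΔCS is the trapezoid between Q = 46 and Q = 47 of height $1: ½ · (47 + 46) · 1 = $46.5.

Consumer surplus falls by $46.5 million.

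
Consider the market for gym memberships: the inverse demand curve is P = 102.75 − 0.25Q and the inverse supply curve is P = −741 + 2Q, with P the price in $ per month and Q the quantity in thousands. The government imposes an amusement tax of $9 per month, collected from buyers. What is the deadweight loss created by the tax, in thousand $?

Rewrite in direct form: Qd = 411 − 4P and Qs = 0.5P + 370.5.
Before the tax: set 411 − 4P = 0.5P + 370.5 → P* = $9, Q* = 375.
With the tax collected from buyers, demand (in seller-price terms) shifts: Qd = 411 − 4(P + 9).
Solving gives Q = 371 with buyers paying $10 and sellers receiving $1 (the $9 wedge).
Quantity falls by |ΔQ| = |375 − 371| = 4.
DWL = ½ · t · |ΔQ| = ½ · 9 · 4 = $18.

Deadweight loss = $18 thousand.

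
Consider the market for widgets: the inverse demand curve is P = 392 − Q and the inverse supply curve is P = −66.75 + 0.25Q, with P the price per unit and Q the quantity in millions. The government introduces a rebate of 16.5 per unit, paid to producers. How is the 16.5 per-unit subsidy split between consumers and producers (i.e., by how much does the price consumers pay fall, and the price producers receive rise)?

Rewrite in direct form: Qd = 392 − P and Qs = 4P + 267.
Without the subsidy, 392 − P = 4P + 267 gives 5P = 125, so P* = 25 and Q* = 367.
With a per-unit subsidy paid to producers, each receives P + 16.5 per unit sold, so supply becomes Qs = 4(P + 16.5) + 267.
New equilibrium: consumers pay 11.8, producers receive 28.3, Q = 380.2. (Wedge: Pb − Ps = −16.5.)
Gain to consumers: 13.2; to producers: 3.3. (They sum to 16.5.)

Consumers gain 13.2 per unit; producers gain 3.3 per unit.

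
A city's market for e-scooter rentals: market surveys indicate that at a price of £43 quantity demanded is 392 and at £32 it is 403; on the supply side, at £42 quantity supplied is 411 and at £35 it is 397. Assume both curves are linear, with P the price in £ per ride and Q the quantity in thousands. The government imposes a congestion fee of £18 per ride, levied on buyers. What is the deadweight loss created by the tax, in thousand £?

Deadweight loss = £108 thousand.

Demand slope: (403 − 392)/(32 − 43) = -1, so Qd = 435 − P.
Supply slope: (397 − 411)/(35 − 42) = 2, so Qs = 2P + 327.
Before the tax: set 435 − P = 2P + 327 → P* = £36, Q* = 399.
With the tax collected from buyers, demand (in seller-price terms) shifts: Qd = 435 − (P + 18).
New equilibrium: buyers pay £48, suppliers receive £30, Q = 387. (Wedge: Pb − Ps = 18.)
Quantity falls by |ΔQ| = |399 − 387| = 12.
DWL = ½ · t · |ΔQ| = ½ · 18 · 12 = £108.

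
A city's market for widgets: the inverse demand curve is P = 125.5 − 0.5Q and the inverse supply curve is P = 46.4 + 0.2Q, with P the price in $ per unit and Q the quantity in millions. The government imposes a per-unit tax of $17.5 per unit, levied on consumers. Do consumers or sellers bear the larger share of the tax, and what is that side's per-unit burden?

Consumers bear the larger share: $12.5 per unit.

Rewrite in direct form: Qd = 251 − 2P and Qs = 5P − 232.
Without the tax, 251 − 2P = 5P − 232 gives 7P = 483, so P* = $69 and Q* = 113.
With the tax collected from consumers, demand (in seller-price terms) shifts: Qd = 251 − 2(P + 17.5).
New equilibrium: consumers pay $81.5, sellers receive $64, Q = 88. (Wedge: Pb − Ps = 17.5.)
Per-unit burden: consumers $12.5, sellers $5.
Consumers take the larger share because demand is less price-elastic here (demand slope 2 vs supply slope 5).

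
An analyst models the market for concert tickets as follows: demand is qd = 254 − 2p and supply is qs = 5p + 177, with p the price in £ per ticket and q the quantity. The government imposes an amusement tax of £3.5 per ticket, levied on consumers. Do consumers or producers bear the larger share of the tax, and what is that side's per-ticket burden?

Consumers bear the larger share: £2.5 per ticket.

Without the tax, 254 − 2p = 5p + 177 gives 7p = 77, so p* = £11 and q* = 232.
With the tax collected from consumers, demand (in seller-price terms) shifts: qd = 254 − 2(p + 3.5).
New equilibrium: consumers pay £13.5, producers receive £10, q = 227. (Wedge: pb − ps = 3.5.)
Per-ticket burden: consumers £2.5, producers £1.
Consumers take the larger share because demand is less price-elastic here (demand slope 2 vs supply slope 5).
The less price-elastic side of the market bears the larger share of a per-unit tax.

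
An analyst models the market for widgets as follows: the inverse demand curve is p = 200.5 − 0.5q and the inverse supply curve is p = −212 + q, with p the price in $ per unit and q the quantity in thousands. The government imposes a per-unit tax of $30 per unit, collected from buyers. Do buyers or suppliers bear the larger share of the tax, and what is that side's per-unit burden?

Inverting to q(p) form: qd = 401 − 2p; qs = p + 212.
Without the tax, 401 − 2p = p + 212 gives 3p = 189, so p* = $63 and q* = 275.
With the tax collected from buyers, demand (in seller-price terms) shifts: qd = 401 − 2(p + 30).
Solving gives q = 255 with buyers paying $73 and suppliers receiving $43 (the $30 wedge).
Per-unit burden: buyers $10, suppliers $20.
Suppliers take the larger share because supply is less price-elastic here (demand slope 2 vs supply slope 1).
The less price-elastic side of the market bears the larger share of a per-unit tax.

Suppliers bear the larger share: $20 per unit.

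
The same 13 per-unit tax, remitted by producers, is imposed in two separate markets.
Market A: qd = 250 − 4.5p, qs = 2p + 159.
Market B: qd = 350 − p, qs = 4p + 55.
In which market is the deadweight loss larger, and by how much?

Market A, by 49.4.

Market A: pre-tax p* = 14, q* = 187; post-tax q = 169; deadweight loss = 117.
Market B: pre-tax p* = 59, q* = 291; post-tax q = 280.6; deadweight loss = 67.6.
Difference: 117 vs 67.6 → market A is larger by 49.4.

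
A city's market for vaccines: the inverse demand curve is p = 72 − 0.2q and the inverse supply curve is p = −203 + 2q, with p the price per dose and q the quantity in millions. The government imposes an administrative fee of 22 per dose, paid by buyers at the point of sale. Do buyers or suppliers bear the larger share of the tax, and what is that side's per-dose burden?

Suppliers bear the larger share: 20 per dose.

Inverting to q(p) form: qd = 360 − 5p; qs = 0.5p + 101.5.
Without the tax, 360 − 5p = 0.5p + 101.5 gives 5.5p = 258.5, so p* = 47 and q* = 125.
With the tax collected from buyers, demand (in seller-price terms) shifts: qd = 360 − 5(p + 22).
New equilibrium: buyers pay 49, suppliers receive 27, q = 115. (Wedge: pb − ps = 22.)
Per-dose burden: buyers 2, suppliers 20.
Suppliers take the larger share because supply is less price-elastic here (demand slope 5 vs supply slope 0.5).
The less price-elastic side of the market bears the larger share of a per-unit tax.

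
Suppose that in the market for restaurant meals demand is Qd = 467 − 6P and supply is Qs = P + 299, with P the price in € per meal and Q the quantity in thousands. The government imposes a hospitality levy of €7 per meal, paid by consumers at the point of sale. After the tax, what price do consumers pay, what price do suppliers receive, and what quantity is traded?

Consumers pay €25; suppliers receive €18; quantity = 317.

Before the tax: set 467 − 6P = P + 299 → P* = €24, Q* = 323.
With the tax collected from consumers, demand (in seller-price terms) shifts: Qd = 467 − 6(P + 7).
Solving gives Q = 317 with consumers paying €25 and suppliers receiving €18 (the €7 wedge).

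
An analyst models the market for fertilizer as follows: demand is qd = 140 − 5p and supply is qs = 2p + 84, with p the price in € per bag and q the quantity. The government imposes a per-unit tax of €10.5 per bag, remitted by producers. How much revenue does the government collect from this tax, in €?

Tax revenue = €892.5.

Without the tax, 140 − 5p = 2p + 84 gives 7p = 56, so p* = €8 and q* = 100.
With the tax collected from producers, supply shifts: qs = 2(p − 10.5) + 84.
Solving gives q = 85 with consumers paying €11 and producers receiving €0.5 (the €10.5 wedge).
Revenue = t · Q = 10.5 · 85 = €892.5.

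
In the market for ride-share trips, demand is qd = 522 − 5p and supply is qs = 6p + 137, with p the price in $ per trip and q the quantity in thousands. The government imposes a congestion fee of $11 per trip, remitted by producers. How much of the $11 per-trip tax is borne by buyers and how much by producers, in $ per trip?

Without the tax, 522 − 5p = 6p + 137 gives 11p = 385, so p* = $35 and q* = 347.
With the tax collected from producers, supply shifts: qs = 6(p − 11) + 137.
New equilibrium: buyers pay $41, producers receive $30, q = 317. (Wedge: pb − ps = 11.)
Burden on buyers: $6; on producers: $5. (They sum to $11.)

Buyers bear $6 per trip; producers bear $5 per trip.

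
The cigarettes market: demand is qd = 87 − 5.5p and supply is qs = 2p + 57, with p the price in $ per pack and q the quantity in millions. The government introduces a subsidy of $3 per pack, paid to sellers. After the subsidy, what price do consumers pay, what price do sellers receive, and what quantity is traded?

Without the subsidy, 87 − 5.5p = 2p + 57 gives 7.5p = 30, so p* = $4 and q* = 65.
With a per-unit subsidy paid to sellers, each receives p + 3 per unit sold, so supply becomes qs = 2(p + 3) + 57.
New equilibrium: consumers pay $3.2, sellers receive $6.2, q = 69.4. (Wedge: pb − ps = −3.)

Consumers pay $3.2; sellers receive $6.2; quantity = 69.4.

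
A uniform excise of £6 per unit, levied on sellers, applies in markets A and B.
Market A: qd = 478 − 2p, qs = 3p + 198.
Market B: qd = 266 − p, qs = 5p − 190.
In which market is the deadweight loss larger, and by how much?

Market A, by £6.6.

Market A: pre-tax p* = £56, q* = 366; post-tax q = 358.8; deadweight loss = £21.6.
Market B: pre-tax p* = £76, q* = 190; post-tax q = 185; deadweight loss = £15.
Difference: £21.6 vs £15 → market A is larger by £6.6.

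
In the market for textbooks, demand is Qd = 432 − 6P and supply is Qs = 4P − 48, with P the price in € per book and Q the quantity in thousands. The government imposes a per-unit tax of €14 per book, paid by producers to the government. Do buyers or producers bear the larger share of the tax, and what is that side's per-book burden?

Producers bear the larger share: €8.4 per book.

Before the tax: set 432 − 6P = 4P − 48 → P* = €48, Q* = 144.
With the tax collected from producers, supply shifts: Qs = 4(P − 14) − 48.
New equilibrium: buyers pay €53.6, producers receive €39.6, Q = 110.4. (Wedge: Pb − Ps = 14.)
Per-book burden: buyers €5.6, producers €8.4.
Producers take the larger share because supply is less price-elastic here (demand slope 6 vs supply slope 4).
The less price-elastic side of the market bears the larger share of a per-unit tax.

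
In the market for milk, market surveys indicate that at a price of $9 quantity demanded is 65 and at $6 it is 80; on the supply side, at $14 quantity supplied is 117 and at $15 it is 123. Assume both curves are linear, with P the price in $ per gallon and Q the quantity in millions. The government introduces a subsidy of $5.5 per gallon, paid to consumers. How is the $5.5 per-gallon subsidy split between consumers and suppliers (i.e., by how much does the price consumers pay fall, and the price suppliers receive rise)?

Consumers gain $3 per gallon; suppliers gain $2.5 per gallon.

Demand slope: (80 − 65)/(6 − 9) = -5, so Qd = 110 − 5P.
Supply slope: (123 − 117)/(15 − 14) = 6, so Qs = 6P + 33.
Before the subsidy: set 110 − 5P = 6P + 33 → P* = $7, Q* = 75.
With a per-unit subsidy paid to consumers, each effectively pays P − 5.5, so demand becomes Qd = 110 − 5(P − 5.5).
Solving gives Q = 90 with consumers paying $4 and suppliers receiving $9.5 (the $5.5 wedge).
Gain to consumers: $3; to suppliers: $2.5. (They sum to $5.5.)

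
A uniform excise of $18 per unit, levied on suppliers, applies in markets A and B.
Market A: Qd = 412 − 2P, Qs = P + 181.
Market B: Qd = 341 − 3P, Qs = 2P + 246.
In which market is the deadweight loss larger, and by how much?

Market A: pre-tax P* = $77, Q* = 258; post-tax Q = 246; deadweight loss = $108.
Market B: pre-tax P* = $19, Q* = 284; post-tax Q = 262.4; deadweight loss = $194.4.
Difference: $108 vs $194.4 → market B is larger by $86.4.

Market B, by $86.4.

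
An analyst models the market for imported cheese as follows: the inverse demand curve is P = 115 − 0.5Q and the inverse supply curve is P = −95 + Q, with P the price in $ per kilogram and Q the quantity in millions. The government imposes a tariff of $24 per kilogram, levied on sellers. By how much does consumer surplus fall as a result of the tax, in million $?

Inverting to Q(P) form: Qd = 230 − 2P; Qs = P + 95.
Without the tax, 230 − 2P = P + 95 gives 3P = 135, so P* = $45 and Q* = 140.
With the tax collected from sellers, supply shifts: Qs = (P − 24) + 95.
Solving gives Q = 124 with consumers paying $53 and sellers receiving $29 (the $24 wedge).
ΔCS is the trapezoid between Q = 124 and Q = 140 of height $8: ½ · (140 + 124) · 8 = $1056.

Consumer surplus falls by $1056 million.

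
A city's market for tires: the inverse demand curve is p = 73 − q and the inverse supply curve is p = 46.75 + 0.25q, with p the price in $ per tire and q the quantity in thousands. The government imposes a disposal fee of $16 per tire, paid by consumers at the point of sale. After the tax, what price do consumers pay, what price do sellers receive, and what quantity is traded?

Consumers pay $64.8; sellers receive $48.8; quantity = 8.2.

Rewrite in direct form: qd = 73 − p and qs = 4p − 187.
Before the tax: set 73 − p = 4p − 187 → p* = $52, q* = 21.
With the tax collected from consumers, demand (in seller-price terms) shifts: qd = 73 − (p + 16).
New equilibrium: consumers pay $64.8, sellers receive $48.8, q = 8.2. (Wedge: pb − ps = 16.)
The less price-elastic side of the market bears the larger share of a per-unit tax.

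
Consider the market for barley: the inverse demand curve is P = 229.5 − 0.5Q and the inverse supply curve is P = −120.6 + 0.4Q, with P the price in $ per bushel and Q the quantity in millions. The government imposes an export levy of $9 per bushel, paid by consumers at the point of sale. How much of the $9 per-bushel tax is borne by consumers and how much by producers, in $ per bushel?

Consumers bear $5 per bushel; producers bear $4 per bushel.

Rewrite in direct form: Qd = 459 − 2P and Qs = 2.5P + 301.5.
Without the tax, 459 − 2P = 2.5P + 301.5 gives 4.5P = 157.5, so P* = $35 and Q* = 389.
With the tax collected from consumers, demand (in seller-price terms) shifts: Qd = 459 − 2(P + 9).
New equilibrium: consumers pay $40, producers receive $31, Q = 379. (Wedge: Pb − Ps = 9.)
Burden on consumers: $5; on producers: $4. (They sum to $9.)
The less price-elastic side of the market bears the larger share of a per-unit tax.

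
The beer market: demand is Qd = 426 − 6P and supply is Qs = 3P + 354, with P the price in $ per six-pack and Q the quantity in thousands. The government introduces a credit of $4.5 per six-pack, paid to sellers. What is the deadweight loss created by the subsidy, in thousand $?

Before the subsidy: set 426 − 6P = 3P + 354 → P* = $8, Q* = 378.
With a per-unit subsidy paid to sellers, each receives P + 4.5 per unit sold, so supply becomes Qs = 3(P + 4.5) + 354.
New equilibrium: consumers pay $6.5, sellers receive $11, Q = 387. (Wedge: Pb − Ps = −4.5.)
Quantity rises by |ΔQ| = |378 − 387| = 9.
DWL = ½ · t · |ΔQ| = ½ · 4.5 · 9 = $20.25.

Deadweight loss = $20.25 thousand.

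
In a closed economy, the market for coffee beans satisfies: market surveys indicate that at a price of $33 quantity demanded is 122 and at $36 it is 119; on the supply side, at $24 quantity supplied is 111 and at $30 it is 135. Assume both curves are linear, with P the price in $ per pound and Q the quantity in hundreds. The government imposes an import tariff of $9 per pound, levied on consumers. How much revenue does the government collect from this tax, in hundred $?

Demand slope: (119 − 122)/(36 − 33) = -1, so Qd = 155 − P.
Supply slope: (135 − 111)/(30 − 24) = 4, so Qs = 4P + 15.
Before the tax: set 155 − P = 4P + 15 → P* = $28, Q* = 127.
With the tax collected from consumers, demand (in seller-price terms) shifts: Qd = 155 − (P + 9).
Solving gives Q = 119.8 with consumers paying $35.2 and suppliers receiving $26.2 (the $9 wedge).
Revenue = t · Q = 9 · 119.8 = $1078.2.

Tax revenue = $1078.2 hundred.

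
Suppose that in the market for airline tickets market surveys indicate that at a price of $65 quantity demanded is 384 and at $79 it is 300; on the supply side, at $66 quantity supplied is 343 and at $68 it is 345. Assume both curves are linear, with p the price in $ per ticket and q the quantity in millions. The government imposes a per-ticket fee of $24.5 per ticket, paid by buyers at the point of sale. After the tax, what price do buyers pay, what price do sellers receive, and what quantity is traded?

Buyers pay $74.5; sellers receive $50; quantity = 327.

Demand slope: (300 − 384)/(79 − 65) = -6, so qd = 774 − 6p.
Supply slope: (345 − 343)/(68 − 66) = 1, so qs = p + 277.
Without the tax, 774 − 6p = p + 277 gives 7p = 497, so p* = $71 and q* = 348.
With the tax collected from buyers, demand (in seller-price terms) shifts: qd = 774 − 6(p + 24.5).
New equilibrium: buyers pay $74.5, sellers receive $50, q = 327. (Wedge: pb − ps = 24.5.)
The less price-elastic side of the market bears the larger share of a per-unit tax.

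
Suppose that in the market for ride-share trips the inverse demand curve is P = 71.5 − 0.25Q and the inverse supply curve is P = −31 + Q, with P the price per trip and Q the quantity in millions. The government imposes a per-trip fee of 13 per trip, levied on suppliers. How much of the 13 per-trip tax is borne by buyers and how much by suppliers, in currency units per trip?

Rewrite in direct form: Qd = 286 − 4P and Qs = P + 31.
Before the tax: set 286 − 4P = P + 31 → P* = 51, Q* = 82.
With the tax collected from suppliers, supply shifts: Qs = (P − 13) + 31.
New equilibrium: buyers pay 53.6, suppliers receive 40.6, Q = 71.6. (Wedge: Pb − Ps = 13.)
Burden on buyers: 2.6; on suppliers: 10.4. (They sum to 13.)

Buyers bear 2.6 per trip; suppliers bear 10.4 per trip.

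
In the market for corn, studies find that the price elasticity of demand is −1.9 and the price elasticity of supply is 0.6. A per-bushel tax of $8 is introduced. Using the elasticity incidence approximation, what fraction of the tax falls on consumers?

Incidence ratio: consumers' share ≈ εs / (εs + |εd|) = 0.6 / (0.6 + 1.9) = 0.24.
Supply is the less elastic side, so consumers bear the smaller share.

Consumers' share ≈ 0.24.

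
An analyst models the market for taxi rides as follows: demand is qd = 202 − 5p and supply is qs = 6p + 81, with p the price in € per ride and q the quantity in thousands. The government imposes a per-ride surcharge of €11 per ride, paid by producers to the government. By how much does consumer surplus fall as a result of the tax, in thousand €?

Consumer surplus falls by €792 thousand.

Before the tax: set 202 − 5p = 6p + 81 → p* = €11, q* = 147.
With the tax collected from producers, supply shifts: qs = 6(p − 11) + 81.
Solving gives q = 117 with buyers paying €17 and producers receiving €6 (the €11 wedge).
ΔCS is the trapezoid between Q = 117 and Q = 147 of height €6: ½ · (147 + 117) · 6 = €792.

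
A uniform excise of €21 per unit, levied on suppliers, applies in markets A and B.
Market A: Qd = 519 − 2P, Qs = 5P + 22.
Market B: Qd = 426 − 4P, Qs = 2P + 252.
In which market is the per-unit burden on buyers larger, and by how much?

Market A: pre-tax P* = €71, Q* = 377; post-tax Q = 347; per-unit burden on buyers = €15.
Market B: pre-tax P* = €29, Q* = 310; post-tax Q = 282; per-unit burden on buyers = €7.
Difference: €15 vs €7 → market A is larger by €8.

Market A, by €8.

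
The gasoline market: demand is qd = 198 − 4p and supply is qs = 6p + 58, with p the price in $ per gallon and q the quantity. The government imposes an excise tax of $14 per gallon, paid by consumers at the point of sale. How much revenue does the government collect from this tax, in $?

Tax revenue = $1517.6.

Before the tax: set 198 − 4p = 6p + 58 → p* = $14, q* = 142.
With the tax collected from consumers, demand (in seller-price terms) shifts: qd = 198 − 4(p + 14).
Solving gives q = 108.4 with consumers paying $22.4 and sellers receiving $8.4 (the $14 wedge).
Revenue = t · Q = 14 · 108.4 = $1517.6.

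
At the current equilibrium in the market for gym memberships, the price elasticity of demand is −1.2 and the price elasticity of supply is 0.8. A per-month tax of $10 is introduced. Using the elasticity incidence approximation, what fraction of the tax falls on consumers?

Incidence ratio: consumers' share ≈ εs / (εs + |εd|) = 0.8 / (0.8 + 1.2) = 0.4.
Supply is the less elastic side, so consumers bear the smaller share.

Consumers' share ≈ 0.4.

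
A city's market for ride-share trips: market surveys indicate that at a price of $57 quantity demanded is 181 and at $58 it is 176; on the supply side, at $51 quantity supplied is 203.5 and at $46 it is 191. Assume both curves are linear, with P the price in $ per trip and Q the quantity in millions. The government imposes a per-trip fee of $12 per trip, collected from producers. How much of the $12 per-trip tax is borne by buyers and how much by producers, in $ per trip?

Demand slope: (176 − 181)/(58 − 57) = -5, so Qd = 466 − 5P.
Supply slope: (191 − 203.5)/(46 − 51) = 2.5, so Qs = 2.5P + 76.
Before the tax: set 466 − 5P = 2.5P + 76 → P* = $52, Q* = 206.
With the tax collected from producers, supply shifts: Qs = 2.5(P − 12) + 76.
New equilibrium: buyers pay $56, producers receive $44, Q = 186. (Wedge: Pb − Ps = 12.)
Burden on buyers: $4; on producers: $8. (They sum to $12.)
The less price-elastic side of the market bears the larger share of a per-unit tax.

Buyers bear $4 per trip; producers bear $8 per trip.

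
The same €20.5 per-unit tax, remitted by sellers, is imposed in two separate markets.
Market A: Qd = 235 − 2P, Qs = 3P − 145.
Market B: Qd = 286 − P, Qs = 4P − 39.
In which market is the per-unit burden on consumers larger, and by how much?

Market B, by €4.1.

Market A: pre-tax P* = €76, Q* = 83; post-tax Q = 58.4; per-unit burden on consumers = €12.3.
Market B: pre-tax P* = €65, Q* = 221; post-tax Q = 204.6; per-unit burden on consumers = €16.4.
Difference: €12.3 vs €16.4 → market B is larger by €4.1.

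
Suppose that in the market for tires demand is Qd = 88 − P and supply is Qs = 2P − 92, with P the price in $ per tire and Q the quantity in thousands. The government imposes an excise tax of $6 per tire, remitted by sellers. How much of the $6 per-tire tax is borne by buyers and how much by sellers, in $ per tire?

Before the tax: set 88 − P = 2P − 92 → P* = $60, Q* = 28.
With the tax collected from sellers, supply shifts: Qs = 2(P − 6) − 92.
New equilibrium: buyers pay $64, sellers receive $58, Q = 24. (Wedge: Pb − Ps = 6.)
Burden on buyers: $4; on sellers: $2. (They sum to $6.)

Buyers bear $4 per tire; sellers bear $2 per tire.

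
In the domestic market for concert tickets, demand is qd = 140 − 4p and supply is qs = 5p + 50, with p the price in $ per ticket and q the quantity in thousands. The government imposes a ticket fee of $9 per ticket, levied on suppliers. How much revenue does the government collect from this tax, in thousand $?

Tax revenue = $720 thousand.

Without the tax, 140 − 4p = 5p + 50 gives 9p = 90, so p* = $10 and q* = 100.
With the tax collected from suppliers, supply shifts: qs = 5(p − 9) + 50.
New equilibrium: consumers pay $15, suppliers receive $6, q = 80. (Wedge: pb − ps = 9.)
Revenue = t · Q = 9 · 80 = $720.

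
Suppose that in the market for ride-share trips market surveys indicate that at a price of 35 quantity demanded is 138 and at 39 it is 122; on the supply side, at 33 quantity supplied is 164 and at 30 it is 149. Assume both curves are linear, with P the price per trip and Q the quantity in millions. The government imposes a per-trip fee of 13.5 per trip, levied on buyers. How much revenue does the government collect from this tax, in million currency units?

Demand slope: (122 − 138)/(39 − 35) = -4, so Qd = 278 − 4P.
Supply slope: (149 − 164)/(30 − 33) = 5, so Qs = 5P − 1.
Before the tax: set 278 − 4P = 5P − 1 → P* = 31, Q* = 154.
With the tax collected from buyers, demand (in seller-price terms) shifts: Qd = 278 − 4(P + 13.5).
New equilibrium: buyers pay 38.5, sellers receive 25, Q = 124. (Wedge: Pb − Ps = 13.5.)
Revenue = t · Q = 13.5 · 124 = 1674.

Tax revenue = 1674 million.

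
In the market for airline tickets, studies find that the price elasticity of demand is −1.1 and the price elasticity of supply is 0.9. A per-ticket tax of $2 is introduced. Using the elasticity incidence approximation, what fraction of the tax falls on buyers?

Buyers' share ≈ 0.45.

Incidence ratio: buyers' share ≈ εs / (εs + |εd|) = 0.9 / (0.9 + 1.1) = 0.45.
Supply is the less elastic side, so buyers bear the smaller share.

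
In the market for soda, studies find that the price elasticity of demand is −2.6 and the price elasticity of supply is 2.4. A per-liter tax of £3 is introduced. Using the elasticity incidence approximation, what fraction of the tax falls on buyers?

Incidence ratio: buyers' share ≈ εs / (εs + |εd|) = 2.4 / (2.4 + 2.6) = 0.48.
Supply is the less elastic side, so buyers bear the smaller share.

Buyers' share ≈ 0.48.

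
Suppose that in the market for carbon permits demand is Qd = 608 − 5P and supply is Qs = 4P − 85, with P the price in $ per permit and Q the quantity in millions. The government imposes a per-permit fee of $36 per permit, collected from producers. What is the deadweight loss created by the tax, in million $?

Before the tax: set 608 − 5P = 4P − 85 → P* = $77, Q* = 223.
With the tax collected from producers, supply shifts: Qs = 4(P − 36) − 85.
New equilibrium: buyers pay $93, producers receive $57, Q = 143. (Wedge: Pb − Ps = 36.)
Quantity falls by |ΔQ| = |223 − 143| = 80.
DWL = ½ · t · |ΔQ| = ½ · 36 · 80 = $1440.

Deadweight loss = $1440 million.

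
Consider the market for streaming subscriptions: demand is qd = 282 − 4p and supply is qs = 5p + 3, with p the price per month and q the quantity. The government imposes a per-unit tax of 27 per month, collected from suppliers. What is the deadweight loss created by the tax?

Deadweight loss = 810.

Without the tax, 282 − 4p = 5p + 3 gives 9p = 279, so p* = 31 and q* = 158.
With the tax collected from suppliers, supply shifts: qs = 5(p − 27) + 3.
New equilibrium: consumers pay 46, suppliers receive 19, q = 98. (Wedge: pb − ps = 27.)
Quantity falls by |ΔQ| = |158 − 98| = 60.
DWL = ½ · t · |ΔQ| = ½ · 27 · 60 = 810.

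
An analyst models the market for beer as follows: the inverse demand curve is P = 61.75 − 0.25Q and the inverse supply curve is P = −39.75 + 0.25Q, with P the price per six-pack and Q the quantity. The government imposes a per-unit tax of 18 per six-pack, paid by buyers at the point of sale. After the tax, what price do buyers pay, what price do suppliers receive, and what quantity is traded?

Buyers pay 20; suppliers receive 2; quantity = 167.

Rewrite in direct form: Qd = 247 − 4P and Qs = 4P + 159.
Before the tax: set 247 − 4P = 4P + 159 → P* = 11, Q* = 203.
With the tax collected from buyers, demand (in seller-price terms) shifts: Qd = 247 − 4(P + 18).
Solving gives Q = 167 with buyers paying 20 and suppliers receiving 2 (the 18 wedge).
The less price-elastic side of the market bears the larger share of a per-unit tax.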